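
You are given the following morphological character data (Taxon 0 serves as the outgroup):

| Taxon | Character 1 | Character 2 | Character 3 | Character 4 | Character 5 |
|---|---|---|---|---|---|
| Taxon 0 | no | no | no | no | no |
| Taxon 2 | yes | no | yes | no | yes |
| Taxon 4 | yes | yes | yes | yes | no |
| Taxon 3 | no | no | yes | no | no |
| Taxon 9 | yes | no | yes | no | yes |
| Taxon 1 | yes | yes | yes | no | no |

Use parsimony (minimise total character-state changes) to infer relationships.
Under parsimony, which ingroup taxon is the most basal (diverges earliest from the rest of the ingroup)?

The outgroup has state 'no' for every character, so 'yes' is the derived state throughout.
Character 1: derived state 'yes' in Taxon 1, Taxon 2, Taxon 4, and Taxon 9 only — synapomorphy for {Taxon 1, Taxon 2, Taxon 4, Taxon 9}.
Character 2 (derived state 'yes') is shared by Taxon 1 and Taxon 4 — a synapomorphy uniting that clade.
Character 3 (derived state 'yes') is shared by all ingroup taxa — unites the whole ingroup.
Character 4: derived state 'yes' in Taxon 4 only — an autapomorphy, so it tells us nothing about relationships among taxa.
Only Taxon 2 and Taxon 9 show the derived state 'yes' for Character 5, supporting them as a clade.
Most parsimonious ingroup topology: (((Taxon 2,Taxon 9),(Taxon 4,Taxon 1)),Taxon 3).
Taxon 3 is sister to the clade containing all other ingroup taxa, so it is the earliest-diverging (most basal) ingroup lineage.

Taxon 3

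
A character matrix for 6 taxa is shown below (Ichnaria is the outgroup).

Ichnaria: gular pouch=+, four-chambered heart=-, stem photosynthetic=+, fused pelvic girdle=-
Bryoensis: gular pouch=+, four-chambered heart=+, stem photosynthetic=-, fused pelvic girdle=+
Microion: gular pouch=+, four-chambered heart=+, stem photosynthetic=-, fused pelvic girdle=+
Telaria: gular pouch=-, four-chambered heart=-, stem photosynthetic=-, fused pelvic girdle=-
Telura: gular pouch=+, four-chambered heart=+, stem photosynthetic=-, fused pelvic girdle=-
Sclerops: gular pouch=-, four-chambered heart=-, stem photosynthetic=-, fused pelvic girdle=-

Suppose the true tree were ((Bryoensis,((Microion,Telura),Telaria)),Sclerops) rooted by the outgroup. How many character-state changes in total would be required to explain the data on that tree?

Map each character onto ((Bryoensis,((Microion,Telura),Telaria)),Sclerops) (rooted by Ichnaria) and count the minimum state changes it requires (Fitch parsimony):
gular pouch: 2; four-chambered heart: 2; stem photosynthetic: 1; fused pelvic girdle: 2.
Total tree length = 7.

7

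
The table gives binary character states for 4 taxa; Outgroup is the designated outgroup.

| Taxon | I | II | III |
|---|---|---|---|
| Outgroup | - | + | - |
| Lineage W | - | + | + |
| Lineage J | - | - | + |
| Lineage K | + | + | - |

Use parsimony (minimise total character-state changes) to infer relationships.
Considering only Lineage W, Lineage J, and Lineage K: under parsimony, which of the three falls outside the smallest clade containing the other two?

Lineage K

Character polarity is set by the outgroup: the derived state is whichever differs from the outgroup's state, so for II the derived state is '-', and for the remaining characters it is '+'.
I (derived state '+') is unique to Lineage K (autapomorphy; uninformative for grouping).
II: derived state '-' in Lineage J only — an autapomorphy, so it tells us nothing about relationships among taxa.
III (derived state '+') is shared by Lineage J and Lineage W — a synapomorphy uniting that clade.
Most parsimonious ingroup topology: ((Lineage W,Lineage J),Lineage K).
Lineage W and Lineage J share a more recent common ancestor with each other than either does with Lineage K, so Lineage K is the least closely related of the three.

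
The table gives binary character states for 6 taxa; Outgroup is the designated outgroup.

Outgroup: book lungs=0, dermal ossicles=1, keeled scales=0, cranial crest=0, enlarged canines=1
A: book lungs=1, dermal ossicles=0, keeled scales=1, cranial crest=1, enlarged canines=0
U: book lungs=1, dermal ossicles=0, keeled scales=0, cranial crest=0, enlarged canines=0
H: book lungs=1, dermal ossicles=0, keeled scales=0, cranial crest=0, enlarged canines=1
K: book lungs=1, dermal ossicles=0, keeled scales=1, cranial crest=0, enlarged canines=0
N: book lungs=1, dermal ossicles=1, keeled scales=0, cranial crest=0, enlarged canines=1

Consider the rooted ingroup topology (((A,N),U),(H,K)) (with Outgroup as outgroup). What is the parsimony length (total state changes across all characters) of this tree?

Map each character onto (((A,N),U),(H,K)) (rooted by Outgroup) and count the minimum state changes it requires (Fitch parsimony):
book lungs: 1; dermal ossicles: 2; keeled scales: 2; cranial crest: 1; enlarged canines: 3.
Total tree length = 9.

9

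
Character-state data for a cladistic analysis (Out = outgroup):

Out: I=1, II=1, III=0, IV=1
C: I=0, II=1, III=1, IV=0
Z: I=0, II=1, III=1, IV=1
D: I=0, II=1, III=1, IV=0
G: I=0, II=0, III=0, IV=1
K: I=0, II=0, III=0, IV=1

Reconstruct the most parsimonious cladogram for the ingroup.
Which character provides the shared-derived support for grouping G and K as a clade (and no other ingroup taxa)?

II

Character polarity is set by the outgroup: the derived state is whichever differs from the outgroup's state, so for I, II, IV the derived state is '0', and for the remaining characters it is '1'.
I (derived state '0') is shared by all ingroup taxa — unites the whole ingroup.
II (derived state '0') is shared by G and K — a synapomorphy uniting that clade.
III: derived state '1' in C, D, and Z only — synapomorphy for {C, D, Z}.
IV (derived state '0') is shared by C and D — a synapomorphy uniting that clade.
Most parsimonious ingroup topology: (((C,D),Z),(G,K)).
The clade {G, K} is supported by II: its derived state '0' occurs in exactly those taxa and in no other taxon (including the outgroup).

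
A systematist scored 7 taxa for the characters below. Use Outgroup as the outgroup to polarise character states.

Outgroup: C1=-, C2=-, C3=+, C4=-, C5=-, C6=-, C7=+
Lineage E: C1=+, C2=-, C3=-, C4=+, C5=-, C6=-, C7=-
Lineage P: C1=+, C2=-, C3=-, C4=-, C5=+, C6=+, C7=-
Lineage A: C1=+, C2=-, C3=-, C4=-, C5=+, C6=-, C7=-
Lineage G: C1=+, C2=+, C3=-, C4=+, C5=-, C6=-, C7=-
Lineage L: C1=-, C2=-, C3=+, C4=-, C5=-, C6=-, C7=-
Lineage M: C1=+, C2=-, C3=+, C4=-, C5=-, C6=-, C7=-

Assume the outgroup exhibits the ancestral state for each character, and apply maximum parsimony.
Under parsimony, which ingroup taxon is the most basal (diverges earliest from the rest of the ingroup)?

Character polarity is set by the outgroup: the derived state is whichever differs from the outgroup's state, so for C3, C7 the derived state is '-', and for the remaining characters it is '+'.
C1 (derived state '+') is shared by Lineage A, Lineage E, Lineage G, Lineage M, and Lineage P — a synapomorphy uniting that clade.
C2: derived state '+' in Lineage G only — an autapomorphy, so it tells us nothing about relationships among taxa.
Only Lineage A, Lineage E, Lineage G, and Lineage P show the derived state '-' for C3, supporting them as a clade.
C4: derived state '+' in Lineage E and Lineage G only — synapomorphy for {Lineage E, Lineage G}.
Only Lineage A and Lineage P show the derived state '+' for C5, supporting them as a clade.
C6: derived state '+' in Lineage P only — an autapomorphy, so it tells us nothing about relationships among taxa.
All ingroup taxa share the derived state '-' for C7; it defines the ingroup but does not resolve relationships within it.
Most parsimonious ingroup topology: ((((Lineage E,Lineage G),(Lineage P,Lineage A)),Lineage M),Lineage L).
Lineage L is sister to the clade containing all other ingroup taxa, so it is the earliest-diverging (most basal) ingroup lineage.

Lineage L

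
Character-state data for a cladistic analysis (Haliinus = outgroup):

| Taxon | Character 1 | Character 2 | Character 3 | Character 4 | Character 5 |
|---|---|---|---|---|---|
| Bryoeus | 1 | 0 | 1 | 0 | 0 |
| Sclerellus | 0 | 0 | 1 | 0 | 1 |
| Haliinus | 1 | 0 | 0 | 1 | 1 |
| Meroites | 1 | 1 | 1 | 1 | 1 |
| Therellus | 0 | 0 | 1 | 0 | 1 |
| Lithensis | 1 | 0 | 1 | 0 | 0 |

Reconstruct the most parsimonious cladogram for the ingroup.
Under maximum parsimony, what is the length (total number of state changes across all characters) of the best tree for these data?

5

Character polarity is set by the outgroup: the derived state is whichever differs from the outgroup's state, so for Character 1, Character 4, Character 5 the derived state is '0', and for the remaining characters it is '1'.
Character 1 (derived state '0') is shared by Sclerellus and Therellus — a synapomorphy uniting that clade.
Character 2: derived state '1' in Meroites only — an autapomorphy, so it tells us nothing about relationships among taxa.
All ingroup taxa share the derived state '1' for Character 3; it defines the ingroup but does not resolve relationships within it.
Character 4 (derived state '0') is shared by Bryoeus, Lithensis, Sclerellus, and Therellus — a synapomorphy uniting that clade.
Only Bryoeus and Lithensis show the derived state '0' for Character 5, supporting them as a clade.
Most parsimonious ingroup topology: (((Lithensis,Bryoeus),(Therellus,Sclerellus)),Meroites).
Changes per character on this tree: Character 1: 1; Character 2: 1; Character 3: 1; Character 4: 1; Character 5: 1.
Total = 5.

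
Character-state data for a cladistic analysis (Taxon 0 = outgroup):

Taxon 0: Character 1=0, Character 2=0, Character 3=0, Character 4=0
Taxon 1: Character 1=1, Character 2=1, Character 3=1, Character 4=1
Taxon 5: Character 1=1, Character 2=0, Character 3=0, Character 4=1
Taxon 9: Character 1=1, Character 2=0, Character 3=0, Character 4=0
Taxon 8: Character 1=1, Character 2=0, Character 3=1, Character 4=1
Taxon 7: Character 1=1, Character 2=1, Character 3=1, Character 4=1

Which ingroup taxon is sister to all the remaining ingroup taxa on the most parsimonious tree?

Taxon 9

The outgroup has state '0' for every character, so '1' is the derived state throughout.
All ingroup taxa share the derived state '1' for Character 1; it defines the ingroup but does not resolve relationships within it.
Only Taxon 1 and Taxon 7 show the derived state '1' for Character 2, supporting them as a clade.
Character 3 (derived state '1') is shared by Taxon 1, Taxon 7, and Taxon 8 — a synapomorphy uniting that clade.
Character 4 (derived state '1') is shared by Taxon 1, Taxon 5, Taxon 7, and Taxon 8 — a synapomorphy uniting that clade.
Most parsimonious ingroup topology: ((((Taxon 1,Taxon 7),Taxon 8),Taxon 5),Taxon 9).
Taxon 9 is sister to the clade containing all other ingroup taxa, so it is the earliest-diverging (most basal) ingroup lineage.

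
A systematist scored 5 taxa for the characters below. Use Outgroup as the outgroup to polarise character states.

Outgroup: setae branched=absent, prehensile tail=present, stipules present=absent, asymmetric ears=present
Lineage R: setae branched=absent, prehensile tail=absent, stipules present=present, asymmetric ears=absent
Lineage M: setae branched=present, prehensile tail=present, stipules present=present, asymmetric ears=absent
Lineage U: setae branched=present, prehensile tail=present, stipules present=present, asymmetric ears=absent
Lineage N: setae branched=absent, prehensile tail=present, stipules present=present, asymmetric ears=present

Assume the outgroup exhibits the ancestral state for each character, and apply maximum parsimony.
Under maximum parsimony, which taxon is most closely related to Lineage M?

Lineage U

Character polarity is set by the outgroup: the derived state is whichever differs from the outgroup's state, so for prehensile tail, asymmetric ears the derived state is 'absent', and for the remaining characters it is 'present'.
Only Lineage M and Lineage U show the derived state 'present' for setae branched, supporting them as a clade.
prehensile tail: derived state 'absent' in Lineage R only — an autapomorphy, so it tells us nothing about relationships among taxa.
stipules present (derived state 'present') is shared by all ingroup taxa — unites the whole ingroup.
asymmetric ears: derived state 'absent' in Lineage M, Lineage R, and Lineage U only — synapomorphy for {Lineage M, Lineage R, Lineage U}.
Most parsimonious ingroup topology: ((Lineage R,(Lineage M,Lineage U)),Lineage N).
Lineage M and Lineage U form a cherry on this tree, so they are sister taxa.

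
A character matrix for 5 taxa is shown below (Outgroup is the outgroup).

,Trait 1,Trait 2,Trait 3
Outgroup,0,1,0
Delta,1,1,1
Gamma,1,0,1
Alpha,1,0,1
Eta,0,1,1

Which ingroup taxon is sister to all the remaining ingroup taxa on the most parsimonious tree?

Eta

Character polarity is set by the outgroup: the derived state is whichever differs from the outgroup's state, so for Trait 2 the derived state is '0', and for the remaining characters it is '1'.
Trait 1: derived state '1' in Alpha, Delta, and Gamma only — synapomorphy for {Alpha, Delta, Gamma}.
Trait 2 (derived state '0') is shared by Alpha and Gamma — a synapomorphy uniting that clade.
Trait 3 (derived state '1') is shared by all ingroup taxa — unites the whole ingroup.
Most parsimonious ingroup topology: ((Delta,(Gamma,Alpha)),Eta).
Eta is sister to the clade containing all other ingroup taxa, so it is the earliest-diverging (most basal) ingroup lineage.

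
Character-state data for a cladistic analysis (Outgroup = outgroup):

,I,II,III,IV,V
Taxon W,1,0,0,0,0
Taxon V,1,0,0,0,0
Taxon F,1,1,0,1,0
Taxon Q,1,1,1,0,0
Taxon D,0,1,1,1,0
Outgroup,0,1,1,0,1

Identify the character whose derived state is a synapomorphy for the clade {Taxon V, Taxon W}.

Character polarity is set by the outgroup: the derived state is whichever differs from the outgroup's state, so for II, III, V the derived state is '0', and for the remaining characters it is '1'.
I: derived state '1' in Taxon F, Taxon Q, Taxon V, and Taxon W only — synapomorphy for {Taxon F, Taxon Q, Taxon V, Taxon W}.
Only Taxon V and Taxon W show the derived state '0' for II, supporting them as a clade.
Only Taxon F, Taxon V, and Taxon W show the derived state '0' for III, supporting them as a clade.
IV (state '1') occurs in Taxon D and Taxon F but conflicts with the nesting implied by the other characters — most parsimoniously interpreted as homoplasy.
V (derived state '0') is shared by all ingroup taxa — unites the whole ingroup.
Most parsimonious ingroup topology: ((((Taxon W,Taxon V),Taxon F),Taxon Q),Taxon D).
The clade {Taxon V, Taxon W} is supported by II: its derived state '0' occurs in exactly those taxa and in no other taxon (including the outgroup).

II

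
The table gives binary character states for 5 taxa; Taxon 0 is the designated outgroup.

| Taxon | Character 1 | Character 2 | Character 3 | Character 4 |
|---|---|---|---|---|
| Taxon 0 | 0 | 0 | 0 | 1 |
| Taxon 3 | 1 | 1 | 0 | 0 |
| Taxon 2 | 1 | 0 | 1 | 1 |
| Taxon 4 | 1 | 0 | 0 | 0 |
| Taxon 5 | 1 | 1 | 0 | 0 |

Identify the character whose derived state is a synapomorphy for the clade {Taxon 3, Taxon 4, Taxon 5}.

Character polarity is set by the outgroup: the derived state is whichever differs from the outgroup's state, so for Character 4 the derived state is '0', and for the remaining characters it is '1'.
Character 1 (derived state '1') is shared by all ingroup taxa — unites the whole ingroup.
Character 2: derived state '1' in Taxon 3 and Taxon 5 only — synapomorphy for {Taxon 3, Taxon 5}.
Character 3: derived state '1' in Taxon 2 only — an autapomorphy, so it tells us nothing about relationships among taxa.
Only Taxon 3, Taxon 4, and Taxon 5 show the derived state '0' for Character 4, supporting them as a clade.
Most parsimonious ingroup topology: (((Taxon 3,Taxon 5),Taxon 4),Taxon 2).
The clade {Taxon 3, Taxon 4, Taxon 5} is supported by Character 4: its derived state '0' occurs in exactly those taxa and in no other taxon (including the outgroup).

Character 4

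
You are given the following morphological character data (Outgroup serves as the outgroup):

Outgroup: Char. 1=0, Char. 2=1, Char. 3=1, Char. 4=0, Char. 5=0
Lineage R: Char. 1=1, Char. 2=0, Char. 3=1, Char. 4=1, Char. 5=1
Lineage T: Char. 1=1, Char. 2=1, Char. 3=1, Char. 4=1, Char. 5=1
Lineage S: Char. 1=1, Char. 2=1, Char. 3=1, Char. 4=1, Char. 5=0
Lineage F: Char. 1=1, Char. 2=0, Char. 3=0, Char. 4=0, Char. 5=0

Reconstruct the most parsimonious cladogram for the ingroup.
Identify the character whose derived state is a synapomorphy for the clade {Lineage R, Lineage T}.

Char. 5

Character polarity is set by the outgroup: the derived state is whichever differs from the outgroup's state, so for Char. 2, Char. 3 the derived state is '0', and for the remaining characters it is '1'.
All ingroup taxa share the derived state '1' for Char. 1; it defines the ingroup but does not resolve relationships within it.
Char. 2 groups Lineage F and Lineage R, which is incompatible with the clades supported by the remaining characters; treating it as convergent (homoplasy) costs fewer steps than any alternative tree.
Char. 3: derived state '0' in Lineage F only — an autapomorphy, so it tells us nothing about relationships among taxa.
Char. 4 (derived state '1') is shared by Lineage R, Lineage S, and Lineage T — a synapomorphy uniting that clade.
Only Lineage R and Lineage T show the derived state '1' for Char. 5, supporting them as a clade.
Most parsimonious ingroup topology: (((Lineage R,Lineage T),Lineage S),Lineage F).
The clade {Lineage R, Lineage T} is supported by Char. 5: its derived state '1' occurs in exactly those taxa and in no other taxon (including the outgroup).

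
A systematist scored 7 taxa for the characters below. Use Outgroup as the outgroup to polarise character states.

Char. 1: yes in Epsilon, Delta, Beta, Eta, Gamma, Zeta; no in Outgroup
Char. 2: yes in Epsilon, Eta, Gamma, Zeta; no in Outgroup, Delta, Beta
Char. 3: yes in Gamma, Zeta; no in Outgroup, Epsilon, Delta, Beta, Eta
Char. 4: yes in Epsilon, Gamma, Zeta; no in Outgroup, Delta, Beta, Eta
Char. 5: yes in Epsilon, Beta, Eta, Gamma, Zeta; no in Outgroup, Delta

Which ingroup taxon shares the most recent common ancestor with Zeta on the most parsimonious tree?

Gamma

The outgroup has state 'no' for every character, so 'yes' is the derived state throughout.
All ingroup taxa share the derived state 'yes' for Char. 1; it defines the ingroup but does not resolve relationships within it.
Char. 2 (derived state 'yes') is shared by Epsilon, Eta, Gamma, and Zeta — a synapomorphy uniting that clade.
Char. 3: derived state 'yes' in Gamma and Zeta only — synapomorphy for {Gamma, Zeta}.
Char. 4: derived state 'yes' in Epsilon, Gamma, and Zeta only — synapomorphy for {Epsilon, Gamma, Zeta}.
Only Beta, Epsilon, Eta, Gamma, and Zeta show the derived state 'yes' for Char. 5, supporting them as a clade.
Most parsimonious ingroup topology: ((((Epsilon,(Gamma,Zeta)),Eta),Beta),Delta).
Zeta and Gamma form a cherry on this tree, so they are sister taxa.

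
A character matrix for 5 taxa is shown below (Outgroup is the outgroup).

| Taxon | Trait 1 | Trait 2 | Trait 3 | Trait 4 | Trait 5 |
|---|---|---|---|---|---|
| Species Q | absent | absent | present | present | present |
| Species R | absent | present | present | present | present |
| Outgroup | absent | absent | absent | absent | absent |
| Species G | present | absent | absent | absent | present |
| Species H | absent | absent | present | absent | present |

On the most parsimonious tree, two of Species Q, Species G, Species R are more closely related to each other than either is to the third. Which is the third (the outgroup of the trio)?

The outgroup has state 'absent' for every character, so 'present' is the derived state throughout.
Trait 1: derived state 'present' in Species G only — an autapomorphy, so it tells us nothing about relationships among taxa.
Trait 2 (derived state 'present') is unique to Species R (autapomorphy; uninformative for grouping).
Trait 3 (derived state 'present') is shared by Species H, Species Q, and Species R — a synapomorphy uniting that clade.
Trait 4: derived state 'present' in Species Q and Species R only — synapomorphy for {Species Q, Species R}.
All ingroup taxa share the derived state 'present' for Trait 5; it defines the ingroup but does not resolve relationships within it.
Most parsimonious ingroup topology: ((Species H,(Species R,Species Q)),Species G).
Species Q and Species R share a more recent common ancestor with each other than either does with Species G, so Species G is the least closely related of the three.

Species G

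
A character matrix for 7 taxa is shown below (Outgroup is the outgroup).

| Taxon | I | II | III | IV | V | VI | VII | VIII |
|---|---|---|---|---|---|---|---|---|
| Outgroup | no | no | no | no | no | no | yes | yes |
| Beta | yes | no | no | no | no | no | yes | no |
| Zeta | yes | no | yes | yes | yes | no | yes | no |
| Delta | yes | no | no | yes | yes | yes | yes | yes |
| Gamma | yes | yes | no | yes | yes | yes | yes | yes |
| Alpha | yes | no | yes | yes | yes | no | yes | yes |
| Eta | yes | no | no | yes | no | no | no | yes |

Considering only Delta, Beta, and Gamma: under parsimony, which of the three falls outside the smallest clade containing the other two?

Beta

Character polarity is set by the outgroup: the derived state is whichever differs from the outgroup's state, so for VII, VIII the derived state is 'no', and for the remaining characters it is 'yes'.
All ingroup taxa share the derived state 'yes' for I; it defines the ingroup but does not resolve relationships within it.
II: derived state 'yes' in Gamma only — an autapomorphy, so it tells us nothing about relationships among taxa.
III: derived state 'yes' in Alpha and Zeta only — synapomorphy for {Alpha, Zeta}.
IV (derived state 'yes') is shared by Alpha, Delta, Eta, Gamma, and Zeta — a synapomorphy uniting that clade.
Only Alpha, Delta, Gamma, and Zeta show the derived state 'yes' for V, supporting them as a clade.
VI: derived state 'yes' in Delta and Gamma only — synapomorphy for {Delta, Gamma}.
VII (derived state 'no') is unique to Eta (autapomorphy; uninformative for grouping).
VIII (state 'no') occurs in Beta and Zeta but conflicts with the nesting implied by the other characters — most parsimoniously interpreted as homoplasy.
Most parsimonious ingroup topology: (Beta,(((Zeta,Alpha),(Delta,Gamma)),Eta)).
Gamma and Delta share a more recent common ancestor with each other than either does with Beta, so Beta is the least closely related of the three.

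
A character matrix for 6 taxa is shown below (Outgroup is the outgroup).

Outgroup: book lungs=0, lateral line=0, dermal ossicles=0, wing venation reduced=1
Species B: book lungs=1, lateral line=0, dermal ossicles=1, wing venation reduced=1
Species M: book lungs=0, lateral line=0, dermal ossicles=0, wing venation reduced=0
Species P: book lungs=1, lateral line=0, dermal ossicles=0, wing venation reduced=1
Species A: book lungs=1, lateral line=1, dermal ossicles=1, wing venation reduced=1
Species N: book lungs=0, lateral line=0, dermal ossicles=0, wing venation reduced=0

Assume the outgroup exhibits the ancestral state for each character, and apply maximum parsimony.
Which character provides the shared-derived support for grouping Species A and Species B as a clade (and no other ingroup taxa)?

Character polarity is set by the outgroup: the derived state is whichever differs from the outgroup's state, so for wing venation reduced the derived state is '0', and for the remaining characters it is '1'.
book lungs: derived state '1' in Species A, Species B, and Species P only — synapomorphy for {Species A, Species B, Species P}.
lateral line: derived state '1' in Species A only — an autapomorphy, so it tells us nothing about relationships among taxa.
dermal ossicles: derived state '1' in Species A and Species B only — synapomorphy for {Species A, Species B}.
wing venation reduced: derived state '0' in Species M and Species N only — synapomorphy for {Species M, Species N}.
Most parsimonious ingroup topology: (((Species B,Species A),Species P),(Species M,Species N)).
The clade {Species A, Species B} is supported by dermal ossicles: its derived state '1' occurs in exactly those taxa and in no other taxon (including the outgroup).

dermal ossicles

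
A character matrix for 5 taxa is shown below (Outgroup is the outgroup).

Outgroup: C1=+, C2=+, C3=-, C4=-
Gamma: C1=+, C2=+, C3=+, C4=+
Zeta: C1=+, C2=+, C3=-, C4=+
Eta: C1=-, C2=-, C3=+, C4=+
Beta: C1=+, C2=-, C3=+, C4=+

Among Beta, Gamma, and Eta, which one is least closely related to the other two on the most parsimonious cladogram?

Gamma

Character polarity is set by the outgroup: the derived state is whichever differs from the outgroup's state, so for C1, C2 the derived state is '-', and for the remaining characters it is '+'.
C1: derived state '-' in Eta only — an autapomorphy, so it tells us nothing about relationships among taxa.
Only Beta and Eta show the derived state '-' for C2, supporting them as a clade.
C3 (derived state '+') is shared by Beta, Eta, and Gamma — a synapomorphy uniting that clade.
C4 (derived state '+') is shared by all ingroup taxa — unites the whole ingroup.
Most parsimonious ingroup topology: (Zeta,((Beta,Eta),Gamma)).
Beta and Eta share a more recent common ancestor with each other than either does with Gamma, so Gamma is the least closely related of the three.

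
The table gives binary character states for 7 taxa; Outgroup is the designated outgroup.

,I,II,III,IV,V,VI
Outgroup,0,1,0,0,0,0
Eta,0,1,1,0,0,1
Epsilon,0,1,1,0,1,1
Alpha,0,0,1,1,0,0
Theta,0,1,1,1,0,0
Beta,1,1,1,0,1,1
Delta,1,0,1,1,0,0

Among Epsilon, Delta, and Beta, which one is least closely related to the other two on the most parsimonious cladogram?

Delta

Character polarity is set by the outgroup: the derived state is whichever differs from the outgroup's state, so for II the derived state is '0', and for the remaining characters it is '1'.
I (state '1') occurs in Beta and Delta but conflicts with the nesting implied by the other characters — most parsimoniously interpreted as homoplasy.
II (derived state '0') is shared by Alpha and Delta — a synapomorphy uniting that clade.
All ingroup taxa share the derived state '1' for III; it defines the ingroup but does not resolve relationships within it.
Only Alpha, Delta, and Theta show the derived state '1' for IV, supporting them as a clade.
Only Beta and Epsilon show the derived state '1' for V, supporting them as a clade.
Only Beta, Epsilon, and Eta show the derived state '1' for VI, supporting them as a clade.
Most parsimonious ingroup topology: ((Eta,(Epsilon,Beta)),((Alpha,Delta),Theta)).
Epsilon and Beta share a more recent common ancestor with each other than either does with Delta, so Delta is the least closely related of the three.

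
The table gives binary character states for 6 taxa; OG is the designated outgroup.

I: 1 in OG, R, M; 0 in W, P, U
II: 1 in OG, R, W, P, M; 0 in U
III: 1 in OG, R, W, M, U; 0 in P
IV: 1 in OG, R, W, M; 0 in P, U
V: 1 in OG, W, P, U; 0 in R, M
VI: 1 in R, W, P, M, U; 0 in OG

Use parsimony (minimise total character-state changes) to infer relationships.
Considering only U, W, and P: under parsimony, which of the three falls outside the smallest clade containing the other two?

W

Character polarity is set by the outgroup: the derived state is whichever differs from the outgroup's state, so for I, II, III, IV, V the derived state is '0', and for the remaining characters it is '1'.
Only P, U, and W show the derived state '0' for I, supporting them as a clade.
II: derived state '0' in U only — an autapomorphy, so it tells us nothing about relationships among taxa.
III (derived state '0') is unique to P (autapomorphy; uninformative for grouping).
Only P and U show the derived state '0' for IV, supporting them as a clade.
Only M and R show the derived state '0' for V, supporting them as a clade.
All ingroup taxa share the derived state '1' for VI; it defines the ingroup but does not resolve relationships within it.
Most parsimonious ingroup topology: ((R,M),(W,(P,U))).
U and P share a more recent common ancestor with each other than either does with W, so W is the least closely related of the three.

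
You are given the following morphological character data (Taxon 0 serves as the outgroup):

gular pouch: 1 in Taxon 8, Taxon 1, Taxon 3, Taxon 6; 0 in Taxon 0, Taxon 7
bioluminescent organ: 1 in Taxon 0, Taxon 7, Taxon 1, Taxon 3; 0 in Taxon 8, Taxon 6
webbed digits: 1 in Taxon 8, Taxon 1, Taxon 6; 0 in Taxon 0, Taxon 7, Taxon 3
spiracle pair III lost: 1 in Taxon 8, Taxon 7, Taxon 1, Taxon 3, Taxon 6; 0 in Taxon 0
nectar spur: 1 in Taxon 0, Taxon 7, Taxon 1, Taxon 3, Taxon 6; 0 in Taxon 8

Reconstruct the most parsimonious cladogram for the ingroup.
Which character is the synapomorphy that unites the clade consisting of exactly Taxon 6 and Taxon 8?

bioluminescent organ

Character polarity is set by the outgroup: the derived state is whichever differs from the outgroup's state, so for bioluminescent organ, nectar spur the derived state is '0', and for the remaining characters it is '1'.
gular pouch: derived state '1' in Taxon 1, Taxon 3, Taxon 6, and Taxon 8 only — synapomorphy for {Taxon 1, Taxon 3, Taxon 6, Taxon 8}.
Only Taxon 6 and Taxon 8 show the derived state '0' for bioluminescent organ, supporting them as a clade.
Only Taxon 1, Taxon 6, and Taxon 8 show the derived state '1' for webbed digits, supporting them as a clade.
spiracle pair III lost (derived state '1') is shared by all ingroup taxa — unites the whole ingroup.
nectar spur (derived state '0') is unique to Taxon 8 (autapomorphy; uninformative for grouping).
Most parsimonious ingroup topology: ((((Taxon 8,Taxon 6),Taxon 1),Taxon 3),Taxon 7).
The clade {Taxon 6, Taxon 8} is supported by bioluminescent organ: its derived state '0' occurs in exactly those taxa and in no other taxon (including the outgroup).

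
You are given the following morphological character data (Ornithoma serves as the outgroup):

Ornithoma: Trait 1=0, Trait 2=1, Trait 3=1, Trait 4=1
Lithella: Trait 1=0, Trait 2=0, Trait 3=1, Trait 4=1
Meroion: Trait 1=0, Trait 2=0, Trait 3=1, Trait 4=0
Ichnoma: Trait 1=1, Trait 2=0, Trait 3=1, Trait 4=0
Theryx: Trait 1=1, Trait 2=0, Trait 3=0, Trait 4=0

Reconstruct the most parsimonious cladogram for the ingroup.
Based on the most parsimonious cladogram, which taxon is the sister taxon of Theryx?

Character polarity is set by the outgroup: the derived state is whichever differs from the outgroup's state, so for Trait 2, Trait 3, Trait 4 the derived state is '0', and for the remaining characters it is '1'.
Trait 1 (derived state '1') is shared by Ichnoma and Theryx — a synapomorphy uniting that clade.
All ingroup taxa share the derived state '0' for Trait 2; it defines the ingroup but does not resolve relationships within it.
Trait 3: derived state '0' in Theryx only — an autapomorphy, so it tells us nothing about relationships among taxa.
Trait 4: derived state '0' in Ichnoma, Meroion, and Theryx only — synapomorphy for {Ichnoma, Meroion, Theryx}.
Most parsimonious ingroup topology: (Lithella,(Meroion,(Ichnoma,Theryx))).
Theryx and Ichnoma form a cherry on this tree, so they are sister taxa.

Ichnoma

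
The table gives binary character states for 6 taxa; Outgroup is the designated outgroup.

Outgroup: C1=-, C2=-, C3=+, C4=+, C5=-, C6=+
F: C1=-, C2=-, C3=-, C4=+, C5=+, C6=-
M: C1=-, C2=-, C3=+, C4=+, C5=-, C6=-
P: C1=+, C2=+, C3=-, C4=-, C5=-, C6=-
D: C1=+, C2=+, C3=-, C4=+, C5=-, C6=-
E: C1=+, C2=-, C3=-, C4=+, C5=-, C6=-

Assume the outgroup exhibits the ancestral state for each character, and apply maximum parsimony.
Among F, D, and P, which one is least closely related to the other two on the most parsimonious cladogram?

Character polarity is set by the outgroup: the derived state is whichever differs from the outgroup's state, so for C3, C4, C6 the derived state is '-', and for the remaining characters it is '+'.
Only D, E, and P show the derived state '+' for C1, supporting them as a clade.
C2 (derived state '+') is shared by D and P — a synapomorphy uniting that clade.
Only D, E, F, and P show the derived state '-' for C3, supporting them as a clade.
C4 (derived state '-') is unique to P (autapomorphy; uninformative for grouping).
C5: derived state '+' in F only — an autapomorphy, so it tells us nothing about relationships among taxa.
C6 (derived state '-') is shared by all ingroup taxa — unites the whole ingroup.
Most parsimonious ingroup topology: ((F,((P,D),E)),M).
D and P share a more recent common ancestor with each other than either does with F, so F is the least closely related of the three.

F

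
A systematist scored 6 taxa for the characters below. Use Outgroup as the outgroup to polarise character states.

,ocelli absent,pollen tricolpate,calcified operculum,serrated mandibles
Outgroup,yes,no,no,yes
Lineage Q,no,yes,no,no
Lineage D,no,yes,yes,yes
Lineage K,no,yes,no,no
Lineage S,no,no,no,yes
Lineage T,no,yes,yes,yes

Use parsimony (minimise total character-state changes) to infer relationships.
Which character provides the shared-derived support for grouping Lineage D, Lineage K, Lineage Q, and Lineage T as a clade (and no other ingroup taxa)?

pollen tricolpate

Character polarity is set by the outgroup: the derived state is whichever differs from the outgroup's state, so for ocelli absent, serrated mandibles the derived state is 'no', and for the remaining characters it is 'yes'.
ocelli absent (derived state 'no') is shared by all ingroup taxa — unites the whole ingroup.
Only Lineage D, Lineage K, Lineage Q, and Lineage T show the derived state 'yes' for pollen tricolpate, supporting them as a clade.
calcified operculum: derived state 'yes' in Lineage D and Lineage T only — synapomorphy for {Lineage D, Lineage T}.
Only Lineage K and Lineage Q show the derived state 'no' for serrated mandibles, supporting them as a clade.
Most parsimonious ingroup topology: (((Lineage Q,Lineage K),(Lineage D,Lineage T)),Lineage S).
The clade {Lineage D, Lineage K, Lineage Q, Lineage T} is supported by pollen tricolpate: its derived state 'yes' occurs in exactly those taxa and in no other taxon (including the outgroup).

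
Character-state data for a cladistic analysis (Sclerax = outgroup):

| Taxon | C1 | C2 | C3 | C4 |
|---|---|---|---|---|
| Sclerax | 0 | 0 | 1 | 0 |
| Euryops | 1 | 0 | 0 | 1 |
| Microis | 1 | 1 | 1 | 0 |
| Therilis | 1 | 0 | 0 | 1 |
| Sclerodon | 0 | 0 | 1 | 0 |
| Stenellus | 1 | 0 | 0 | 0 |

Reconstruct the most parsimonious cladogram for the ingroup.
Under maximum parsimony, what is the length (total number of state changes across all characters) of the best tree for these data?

Character polarity is set by the outgroup: the derived state is whichever differs from the outgroup's state, so for C3 the derived state is '0', and for the remaining characters it is '1'.
Only Euryops, Microis, Stenellus, and Therilis show the derived state '1' for C1, supporting them as a clade.
C2: derived state '1' in Microis only — an autapomorphy, so it tells us nothing about relationships among taxa.
C3: derived state '0' in Euryops, Stenellus, and Therilis only — synapomorphy for {Euryops, Stenellus, Therilis}.
C4 (derived state '1') is shared by Euryops and Therilis — a synapomorphy uniting that clade.
Most parsimonious ingroup topology: ((((Euryops,Therilis),Stenellus),Microis),Sclerodon).
Changes per character on this tree: C1: 1; C2: 1; C3: 1; C4: 1.
Total = 4.

4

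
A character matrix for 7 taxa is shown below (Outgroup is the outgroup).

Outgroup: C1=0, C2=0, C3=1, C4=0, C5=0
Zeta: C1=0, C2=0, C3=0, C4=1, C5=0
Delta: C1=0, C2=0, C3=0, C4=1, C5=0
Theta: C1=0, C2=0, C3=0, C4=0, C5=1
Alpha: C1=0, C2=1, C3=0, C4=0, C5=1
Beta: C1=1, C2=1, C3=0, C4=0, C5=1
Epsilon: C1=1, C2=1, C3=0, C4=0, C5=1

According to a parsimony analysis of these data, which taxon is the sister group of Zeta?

Delta

Character polarity is set by the outgroup: the derived state is whichever differs from the outgroup's state, so for C3 the derived state is '0', and for the remaining characters it is '1'.
C1 (derived state '1') is shared by Beta and Epsilon — a synapomorphy uniting that clade.
C2 (derived state '1') is shared by Alpha, Beta, and Epsilon — a synapomorphy uniting that clade.
All ingroup taxa share the derived state '0' for C3; it defines the ingroup but does not resolve relationships within it.
C4 (derived state '1') is shared by Delta and Zeta — a synapomorphy uniting that clade.
C5: derived state '1' in Alpha, Beta, Epsilon, and Theta only — synapomorphy for {Alpha, Beta, Epsilon, Theta}.
Most parsimonious ingroup topology: ((Zeta,Delta),(Theta,(Alpha,(Beta,Epsilon)))).
Zeta and Delta form a cherry on this tree, so they are sister taxa.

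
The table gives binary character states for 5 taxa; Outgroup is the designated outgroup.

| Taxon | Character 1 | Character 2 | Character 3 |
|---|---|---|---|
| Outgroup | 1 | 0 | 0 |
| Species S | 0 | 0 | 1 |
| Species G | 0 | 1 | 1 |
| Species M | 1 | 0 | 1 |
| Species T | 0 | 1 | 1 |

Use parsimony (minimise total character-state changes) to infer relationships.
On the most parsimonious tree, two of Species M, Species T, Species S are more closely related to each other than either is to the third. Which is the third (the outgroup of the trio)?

Species M

Character polarity is set by the outgroup: the derived state is whichever differs from the outgroup's state, so for Character 1 the derived state is '0', and for the remaining characters it is '1'.
Character 1 (derived state '0') is shared by Species G, Species S, and Species T — a synapomorphy uniting that clade.
Character 2: derived state '1' in Species G and Species T only — synapomorphy for {Species G, Species T}.
All ingroup taxa share the derived state '1' for Character 3; it defines the ingroup but does not resolve relationships within it.
Most parsimonious ingroup topology: ((Species S,(Species G,Species T)),Species M).
Species S and Species T share a more recent common ancestor with each other than either does with Species M, so Species M is the least closely related of the three.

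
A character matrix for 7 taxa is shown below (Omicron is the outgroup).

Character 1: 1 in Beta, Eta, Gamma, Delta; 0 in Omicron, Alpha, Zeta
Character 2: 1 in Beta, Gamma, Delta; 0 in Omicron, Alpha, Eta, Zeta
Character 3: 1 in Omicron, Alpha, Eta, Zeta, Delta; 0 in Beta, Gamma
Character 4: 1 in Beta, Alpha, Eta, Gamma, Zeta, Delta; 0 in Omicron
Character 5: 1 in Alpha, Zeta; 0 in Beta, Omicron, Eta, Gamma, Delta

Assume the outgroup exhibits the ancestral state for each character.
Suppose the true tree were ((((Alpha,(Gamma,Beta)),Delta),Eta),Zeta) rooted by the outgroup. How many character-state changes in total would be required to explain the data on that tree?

8

Map each character onto ((((Alpha,(Gamma,Beta)),Delta),Eta),Zeta) (rooted by Omicron) and count the minimum state changes it requires (Fitch parsimony):
Character 1: 2; Character 2: 2; Character 3: 1; Character 4: 1; Character 5: 2.
Total tree length = 8.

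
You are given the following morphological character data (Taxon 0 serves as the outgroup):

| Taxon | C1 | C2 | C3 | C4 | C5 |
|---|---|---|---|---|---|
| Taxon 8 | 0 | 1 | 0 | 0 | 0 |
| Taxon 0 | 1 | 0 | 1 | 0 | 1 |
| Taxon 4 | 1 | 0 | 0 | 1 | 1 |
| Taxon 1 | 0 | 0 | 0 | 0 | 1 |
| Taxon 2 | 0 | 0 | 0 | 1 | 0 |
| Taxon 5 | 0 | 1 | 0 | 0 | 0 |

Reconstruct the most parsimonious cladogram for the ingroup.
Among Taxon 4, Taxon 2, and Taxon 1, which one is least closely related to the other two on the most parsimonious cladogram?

Taxon 4

Character polarity is set by the outgroup: the derived state is whichever differs from the outgroup's state, so for C1, C3, C5 the derived state is '0', and for the remaining characters it is '1'.
C1: derived state '0' in Taxon 1, Taxon 2, Taxon 5, and Taxon 8 only — synapomorphy for {Taxon 1, Taxon 2, Taxon 5, Taxon 8}.
C2 (derived state '1') is shared by Taxon 5 and Taxon 8 — a synapomorphy uniting that clade.
All ingroup taxa share the derived state '0' for C3; it defines the ingroup but does not resolve relationships within it.
C4 (state '1') occurs in Taxon 2 and Taxon 4 but conflicts with the nesting implied by the other characters — most parsimoniously interpreted as homoplasy.
Only Taxon 2, Taxon 5, and Taxon 8 show the derived state '0' for C5, supporting them as a clade.
Most parsimonious ingroup topology: (Taxon 4,(((Taxon 8,Taxon 5),Taxon 2),Taxon 1)).
Taxon 1 and Taxon 2 share a more recent common ancestor with each other than either does with Taxon 4, so Taxon 4 is the least closely related of the three.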